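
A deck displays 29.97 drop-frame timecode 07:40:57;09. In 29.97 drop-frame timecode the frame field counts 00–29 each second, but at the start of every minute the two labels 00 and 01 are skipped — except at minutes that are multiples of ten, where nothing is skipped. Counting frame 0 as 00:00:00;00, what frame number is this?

Complete 10-minute blocks: 46, each 17982 frames → 827172.
Remaining 0 whole minutes in the current block: 0 frames.
Within the current minute: 57 × 30 + 9 = 1719. Total = 827172 + 0 + 1719 = 828891.

828891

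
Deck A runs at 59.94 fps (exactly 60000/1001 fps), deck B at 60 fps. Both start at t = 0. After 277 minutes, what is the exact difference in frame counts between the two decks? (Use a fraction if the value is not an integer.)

277 min = 16620 s.
A emits 60000/1001 × 16620 = 997200000/1001 frames; B emits 60 × 16620 = 997200.
Difference = 997200/1001 frames (≈ 996.2038); B is ahead of A.

997200/1001 frames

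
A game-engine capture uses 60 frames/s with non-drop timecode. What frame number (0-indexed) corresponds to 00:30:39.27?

frame 110367

Total seconds to the label: (0 × 3600 + 30 × 60 + 39) = 1839.
Frame index = 1839 × 60 + 27 = 110367.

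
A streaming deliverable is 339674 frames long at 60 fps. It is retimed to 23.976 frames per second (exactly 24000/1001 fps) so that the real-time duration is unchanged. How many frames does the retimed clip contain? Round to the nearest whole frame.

135734 frames

Frames at target rate = 339674 × (24000/1001) / (60) = 135869600/1001 ≈ 135733.866.
Nearest whole frame: 135734.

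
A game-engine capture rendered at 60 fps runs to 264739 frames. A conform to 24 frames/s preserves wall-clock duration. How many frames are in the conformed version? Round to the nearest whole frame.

105896 frames

Frames at target rate = 264739 × (24) / (60) = 529478/5 ≈ 105895.600.
Nearest whole frame: 105896.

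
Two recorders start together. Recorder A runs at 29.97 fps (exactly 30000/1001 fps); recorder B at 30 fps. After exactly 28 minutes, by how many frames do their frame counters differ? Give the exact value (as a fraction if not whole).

7200/143 frames

28 min = 1680 s.
A emits 30000/1001 × 1680 = 7200000/143 frames; B emits 30 × 1680 = 50400.
Difference = 7200/143 frames (≈ 50.3497); B is ahead of A.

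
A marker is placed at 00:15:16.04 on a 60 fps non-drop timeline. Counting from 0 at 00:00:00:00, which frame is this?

54964

Total seconds to the label: (0 × 3600 + 15 × 60 + 16) = 916.
Frame index = 916 × 60 + 4 = 54964.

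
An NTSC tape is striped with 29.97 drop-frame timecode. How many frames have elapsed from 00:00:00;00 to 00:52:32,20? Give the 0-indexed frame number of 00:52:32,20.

As if non-drop at 30 labels/s: (0 × 3600 + 52 × 60 + 32) × 30 + 20 = 94580.
Minute boundaries passed: 52; those not divisible by 10: 52 − 5 = 47; dropped labels = 2 × 47 = 94.
Actual frame index = 94580 − 94 = 94486.

94486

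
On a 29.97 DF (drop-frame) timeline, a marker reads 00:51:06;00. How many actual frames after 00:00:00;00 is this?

91888

As if non-drop at 30 labels/s: (0 × 3600 + 51 × 60 + 6) × 30 + 0 = 91980.
Minute boundaries passed: 51; those not divisible by 10: 51 − 5 = 46; dropped labels = 2 × 46 = 92.
Actual frame index = 91980 − 92 = 91888.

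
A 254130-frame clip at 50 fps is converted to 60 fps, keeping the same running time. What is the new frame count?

Target frames = source frames × (target rate / source rate) = 254130 × (60)/(50) = 254130 × 6/5 = 304956.

304956 frames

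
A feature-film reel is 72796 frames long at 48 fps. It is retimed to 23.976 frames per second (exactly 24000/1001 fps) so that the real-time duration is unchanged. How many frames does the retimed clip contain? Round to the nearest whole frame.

Frames at target rate = 72796 × (24000/1001) / (48) = 36398000/1001 ≈ 36361.638.
Nearest whole frame: 36362.

36362 frames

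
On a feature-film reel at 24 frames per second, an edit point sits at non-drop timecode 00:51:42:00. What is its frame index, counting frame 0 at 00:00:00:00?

74448

Total seconds to the label: (0 × 3600 + 51 × 60 + 42) = 3102.
Frame index = 3102 × 24 + 0 = 74448.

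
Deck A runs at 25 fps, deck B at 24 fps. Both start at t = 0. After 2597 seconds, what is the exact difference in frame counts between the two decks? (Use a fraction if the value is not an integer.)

2597 frames

A emits 25 × 2597 = 64925 frames; B emits 24 × 2597 = 62328.
Difference = 2597 frames; B is behind A.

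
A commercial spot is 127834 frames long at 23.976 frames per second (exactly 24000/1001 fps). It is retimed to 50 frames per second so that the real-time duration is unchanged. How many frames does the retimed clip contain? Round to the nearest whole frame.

Frames at target rate = 127834 × (50) / (24000/1001) = 63980917/240 ≈ 266587.154.
Nearest whole frame: 266587.

266587 frames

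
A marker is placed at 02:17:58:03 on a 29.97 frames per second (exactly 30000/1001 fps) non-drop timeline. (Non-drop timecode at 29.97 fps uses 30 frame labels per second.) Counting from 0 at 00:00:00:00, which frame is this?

frame 248343

Total seconds to the label: (2 × 3600 + 17 × 60 + 58) = 8278.
Frame index = 8278 × 30 + 3 = 248343.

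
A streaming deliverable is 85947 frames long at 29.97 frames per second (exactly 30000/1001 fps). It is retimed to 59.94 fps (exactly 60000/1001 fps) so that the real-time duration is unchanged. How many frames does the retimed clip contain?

171894 frames

Target frames = source frames × (target rate / source rate) = 85947 × (60000/1001)/(30000/1001) = 85947 × 2 = 171894.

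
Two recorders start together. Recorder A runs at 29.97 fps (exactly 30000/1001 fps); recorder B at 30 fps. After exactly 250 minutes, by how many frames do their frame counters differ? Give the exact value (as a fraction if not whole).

450000/1001 frames

250 min = 15000 s.
A emits 30000/1001 × 15000 = 450000000/1001 frames; B emits 30 × 15000 = 450000.
Difference = 450000/1001 frames (≈ 449.5504); B is ahead of A.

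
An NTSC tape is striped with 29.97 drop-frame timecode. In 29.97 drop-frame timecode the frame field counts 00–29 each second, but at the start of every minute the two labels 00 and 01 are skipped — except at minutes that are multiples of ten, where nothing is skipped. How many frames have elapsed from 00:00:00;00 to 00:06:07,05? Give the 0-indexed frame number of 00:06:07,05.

Complete 10-minute blocks: 0, each 17982 frames → 0.
Remaining 6 whole minutes in the current block: 1800 + 5 × 1798 = 10790 frames.
Within the current minute: 7 × 30 + 5 − 2 = 213 (labels ;00/;01 skipped at this minute). Total = 0 + 10790 + 213 = 11003.

11003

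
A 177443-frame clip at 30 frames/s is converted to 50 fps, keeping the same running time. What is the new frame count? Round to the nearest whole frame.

295738 frames

Frames at target rate = 177443 × (50) / (30) = 887215/3 ≈ 295738.333.
Nearest whole frame: 295738.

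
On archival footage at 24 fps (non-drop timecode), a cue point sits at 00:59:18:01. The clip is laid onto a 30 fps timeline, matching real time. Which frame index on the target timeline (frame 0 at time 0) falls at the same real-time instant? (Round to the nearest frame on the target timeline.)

frame 106741

Source frame index: (0×3600 + 59×60 + 18) × 24 + 1 = 85393.
Real time: 85393 / (24) = 85393/24 s.
Target frame: (85393/24) × (30) = 426965/4 ≈ 106741.250 → 106741.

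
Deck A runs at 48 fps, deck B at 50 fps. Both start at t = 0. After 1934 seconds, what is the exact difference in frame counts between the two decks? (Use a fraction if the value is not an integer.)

3868 frames

A emits 48 × 1934 = 92832 frames; B emits 50 × 1934 = 96700.
Difference = 3868 frames; B is ahead of A.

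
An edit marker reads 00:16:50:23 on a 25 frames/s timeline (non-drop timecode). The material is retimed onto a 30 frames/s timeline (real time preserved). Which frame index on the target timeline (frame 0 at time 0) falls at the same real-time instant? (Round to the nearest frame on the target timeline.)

Source frame index: (0×3600 + 16×60 + 50) × 25 + 23 = 25273.
Real time: 25273 / (25) = 25273/25 s.
Target frame: (25273/25) × (30) = 151638/5 ≈ 30327.600 → 30328.

frame 30328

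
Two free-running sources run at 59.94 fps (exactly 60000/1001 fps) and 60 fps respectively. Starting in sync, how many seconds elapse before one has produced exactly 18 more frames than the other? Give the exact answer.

300.3 seconds

The gap grows by |60 − 60000/1001| = 60/1001 frames per second.
Time for a 18-frame gap: 18 ÷ (60/1001) = 300.3 s.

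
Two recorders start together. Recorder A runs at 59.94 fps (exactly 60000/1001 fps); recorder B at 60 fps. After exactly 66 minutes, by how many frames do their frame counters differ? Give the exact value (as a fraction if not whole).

66 min = 3960 s.
A emits 60000/1001 × 3960 = 21600000/91 frames; B emits 60 × 3960 = 237600.
Difference = 21600/91 frames (≈ 237.3626); B is ahead of A.

21600/91 frames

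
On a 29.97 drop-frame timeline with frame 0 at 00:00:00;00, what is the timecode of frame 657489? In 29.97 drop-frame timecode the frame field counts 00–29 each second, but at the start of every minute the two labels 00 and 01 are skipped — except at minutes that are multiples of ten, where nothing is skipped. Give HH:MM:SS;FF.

06:05:38;07

Each 10-minute DF block holds 10 × 60 × 30 − 9 × 2 = 17982 frames. 657489 ÷ 17982 → 36 full blocks, remainder 10137.
Within the partial block the first minute is 1800 frames and each further minute 1798, so 5 further minute boundaries passed. Total skipped labels = 18 × 36 + 2 × 5 = 658.
Non-drop label index = 657489 + 658 = 658147; at 30 labels/s that is 06:05:38:07, i.e. DF 06:05:38;07.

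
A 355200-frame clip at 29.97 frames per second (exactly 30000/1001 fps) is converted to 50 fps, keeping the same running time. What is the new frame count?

592592 frames

Target frames = source frames × (target rate / source rate) = 355200 × (50)/(30000/1001) = 355200 × 1001/600 = 592592.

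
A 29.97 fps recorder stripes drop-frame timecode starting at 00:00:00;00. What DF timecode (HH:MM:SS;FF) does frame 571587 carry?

Ten DF minutes hold 17982 frames, so frame 571587 lies in block 31 (frames 557442–575423) with 14145 frames into that block.
The block's first minute is 1800 frames and the rest 1798 each; 14145 frames reaches minute 7, so 31 × 18 + 7 × 2 = 572 labels have been skipped so far.
Adding those back, label number 571587 + 572 = 572159 at 30 labels/s is 19071 s + 29 f = 5 h 17 min 51 s frame 29, i.e. 05:17:51;29.

05:17:51;29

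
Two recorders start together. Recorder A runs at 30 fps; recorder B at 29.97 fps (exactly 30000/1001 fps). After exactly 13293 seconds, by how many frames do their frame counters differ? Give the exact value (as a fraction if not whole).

56970/143 frames

A emits 30 × 13293 = 398790 frames; B emits 30000/1001 × 13293 = 56970000/143.
Difference = 56970/143 frames (≈ 398.3916); B is behind A.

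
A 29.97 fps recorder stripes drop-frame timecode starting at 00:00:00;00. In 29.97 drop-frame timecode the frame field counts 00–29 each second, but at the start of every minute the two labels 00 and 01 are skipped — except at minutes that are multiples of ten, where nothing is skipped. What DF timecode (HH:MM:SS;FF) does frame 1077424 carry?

Ten DF minutes hold 17982 frames, so frame 1077424 lies in block 59 (frames 1060938–1078919) with 16486 frames into that block.
The block's first minute is 1800 frames and the rest 1798 each; 16486 frames reaches minute 9, so 59 × 18 + 9 × 2 = 1080 labels have been skipped so far.
Adding those back, label number 1077424 + 1080 = 1078504 at 30 labels/s is 35950 s + 4 f = 9 h 59 min 10 s frame 4, i.e. 09:59:10;04.

09:59:10;04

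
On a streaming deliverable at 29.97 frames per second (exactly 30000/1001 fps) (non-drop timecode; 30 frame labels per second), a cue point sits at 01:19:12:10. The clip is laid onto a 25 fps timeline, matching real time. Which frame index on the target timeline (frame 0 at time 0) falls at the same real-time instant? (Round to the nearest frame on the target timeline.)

frame 118927

Source frame index: (1×3600 + 19×60 + 12) × 30 + 10 = 142570.
Real time: 142570 / (30000/1001) = 14271257/3000 s.
Target frame: (14271257/3000) × (25) = 14271257/120 ≈ 118927.142 → 118927.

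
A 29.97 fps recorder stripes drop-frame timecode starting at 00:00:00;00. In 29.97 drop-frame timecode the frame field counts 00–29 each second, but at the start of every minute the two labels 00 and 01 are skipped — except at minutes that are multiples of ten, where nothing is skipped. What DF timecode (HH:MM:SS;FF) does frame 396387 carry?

03:40:26;03

Each 10-minute DF block holds 10 × 60 × 30 − 9 × 2 = 17982 frames. 396387 ÷ 17982 → 22 full blocks, remainder 783.
Within the partial block the first minute is 1800 frames and each further minute 1798, so 0 further minute boundaries passed. Total skipped labels = 18 × 22 + 2 × 0 = 396.
Non-drop label index = 396387 + 396 = 396783; at 30 labels/s that is 03:40:26:03, i.e. DF 03:40:26;03.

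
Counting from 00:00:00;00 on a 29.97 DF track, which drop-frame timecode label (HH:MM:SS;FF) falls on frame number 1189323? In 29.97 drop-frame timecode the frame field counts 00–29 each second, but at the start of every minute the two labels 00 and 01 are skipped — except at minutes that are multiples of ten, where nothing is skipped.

11:01:23;23

Each 10-minute DF block holds 10 × 60 × 30 − 9 × 2 = 17982 frames. 1189323 ÷ 17982 → 66 full blocks, remainder 2511.
Within the partial block the first minute is 1800 frames and each further minute 1798, so 1 further minute boundary passed. Total skipped labels = 18 × 66 + 2 × 1 = 1190.
Non-drop label index = 1189323 + 1190 = 1190513; at 30 labels/s that is 11:01:23:23, i.e. DF 11:01:23;23.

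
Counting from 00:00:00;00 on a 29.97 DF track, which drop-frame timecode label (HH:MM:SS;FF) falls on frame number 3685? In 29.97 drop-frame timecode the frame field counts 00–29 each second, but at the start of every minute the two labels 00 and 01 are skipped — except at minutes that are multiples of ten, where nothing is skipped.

Each 10-minute DF block holds 10 × 60 × 30 − 9 × 2 = 17982 frames. 3685 ÷ 17982 → 0 full blocks, remainder 3685.
Within the partial block the first minute is 1800 frames and each further minute 1798, so 2 further minute boundaries passed. Total skipped labels = 18 × 0 + 2 × 2 = 4.
Non-drop label index = 3685 + 4 = 3689; at 30 labels/s that is 00:02:02:29, i.e. DF 00:02:02;29.

00:02:02;29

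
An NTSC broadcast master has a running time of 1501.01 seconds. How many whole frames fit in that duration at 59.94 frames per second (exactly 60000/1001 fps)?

89970 frames

Frames = 1501.01 × 60000/1001 = 12865800/143 ≈ 89970.6294.
Complete frames: 89970.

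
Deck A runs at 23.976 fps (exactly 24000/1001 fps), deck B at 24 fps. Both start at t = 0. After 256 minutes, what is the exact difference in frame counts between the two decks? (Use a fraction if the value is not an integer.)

256 min = 15360 s.
A emits 24000/1001 × 15360 = 368640000/1001 frames; B emits 24 × 15360 = 368640.
Difference = 368640/1001 frames (≈ 368.2717); B is ahead of A.

368640/1001 frames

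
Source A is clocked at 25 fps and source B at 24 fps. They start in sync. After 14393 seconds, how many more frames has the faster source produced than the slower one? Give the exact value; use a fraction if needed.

14393 frames

A emits 25 × 14393 = 359825 frames; B emits 24 × 14393 = 345432.
Difference = 14393 frames; B is behind A.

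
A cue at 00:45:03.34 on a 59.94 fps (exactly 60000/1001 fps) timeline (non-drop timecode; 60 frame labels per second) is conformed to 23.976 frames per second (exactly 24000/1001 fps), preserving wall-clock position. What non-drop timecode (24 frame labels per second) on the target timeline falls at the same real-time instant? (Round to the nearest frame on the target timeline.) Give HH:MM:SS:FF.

00:45:03:14

Source frame index: (0×3600 + 45×60 + 3) × 60 + 34 = 162214.
Real time: 162214 / (60000/1001) = 81188107/30000 s.
Target frame: (81188107/30000) × (24000/1001) = 324428/5 ≈ 64885.600 → 64886.
At 24 labels/s: frame 64886 → 00:45:03:14.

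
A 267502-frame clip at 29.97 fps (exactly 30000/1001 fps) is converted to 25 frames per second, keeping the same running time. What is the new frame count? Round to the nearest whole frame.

223141 frames

Frames at target rate = 267502 × (25) / (30000/1001) = 133884751/600 ≈ 223141.252.
Nearest whole frame: 223141.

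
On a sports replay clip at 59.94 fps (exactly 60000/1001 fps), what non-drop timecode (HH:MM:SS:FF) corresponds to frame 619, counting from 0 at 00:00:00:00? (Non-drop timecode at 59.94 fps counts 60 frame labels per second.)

00:00:10:19

619 ÷ 60 = 10 full seconds, remainder 19 frames.
10 s = 0 h 0 min 10 s.
Timecode: 00:00:10:19.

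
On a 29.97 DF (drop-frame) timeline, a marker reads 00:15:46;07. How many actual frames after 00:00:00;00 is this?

As if non-drop at 30 labels/s: (0 × 3600 + 15 × 60 + 46) × 30 + 7 = 28387.
Minute boundaries passed: 15; those not divisible by 10: 15 − 1 = 14; dropped labels = 2 × 14 = 28.
Actual frame index = 28387 − 28 = 28359.

28359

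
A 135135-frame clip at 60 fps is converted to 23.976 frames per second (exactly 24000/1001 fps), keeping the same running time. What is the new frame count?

Target frames = source frames × (target rate / source rate) = 135135 × (24000/1001)/(60) = 135135 × 400/1001 = 54000.

54000 frames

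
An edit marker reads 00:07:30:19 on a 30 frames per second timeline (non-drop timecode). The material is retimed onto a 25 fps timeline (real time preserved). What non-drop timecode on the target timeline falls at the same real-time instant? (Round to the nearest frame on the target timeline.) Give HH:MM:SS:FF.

00:07:30:16

Source frame index: (0×3600 + 7×60 + 30) × 30 + 19 = 13519.
Real time: 13519 / (30) = 13519/30 s.
Target frame: (13519/30) × (25) = 67595/6 ≈ 11265.833 → 11266.
At 25 labels/s: frame 11266 → 00:07:30:16.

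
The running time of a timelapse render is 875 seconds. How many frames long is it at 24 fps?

Frames = 875 × 24 = 21000.

21000 frames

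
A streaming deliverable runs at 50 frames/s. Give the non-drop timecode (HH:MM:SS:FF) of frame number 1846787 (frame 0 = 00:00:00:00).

10:15:35:37

1846787 ÷ 50 = 36935 full seconds, remainder 37 frames.
36935 s = 10 h 15 min 35 s.
Timecode: 10:15:35:37.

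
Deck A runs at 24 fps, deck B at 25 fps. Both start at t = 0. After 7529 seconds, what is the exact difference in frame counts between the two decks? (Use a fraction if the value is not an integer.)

7529 frames

A emits 24 × 7529 = 180696 frames; B emits 25 × 7529 = 188225.
Difference = 7529 frames; B is ahead of A.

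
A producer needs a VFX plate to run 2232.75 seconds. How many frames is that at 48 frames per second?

107172 frames

Frames = 2232.75 × 48 = 107172.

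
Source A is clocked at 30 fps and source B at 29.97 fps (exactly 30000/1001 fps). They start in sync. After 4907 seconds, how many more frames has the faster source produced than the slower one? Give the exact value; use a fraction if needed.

21030/143 frames

A emits 30 × 4907 = 147210 frames; B emits 30000/1001 × 4907 = 21030000/143.
Difference = 21030/143 frames (≈ 147.0629); B is behind A.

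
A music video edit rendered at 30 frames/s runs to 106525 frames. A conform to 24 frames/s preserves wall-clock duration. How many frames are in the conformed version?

85220 frames

Target frames = source frames × (target rate / source rate) = 106525 × (24)/(30) = 106525 × 4/5 = 85220.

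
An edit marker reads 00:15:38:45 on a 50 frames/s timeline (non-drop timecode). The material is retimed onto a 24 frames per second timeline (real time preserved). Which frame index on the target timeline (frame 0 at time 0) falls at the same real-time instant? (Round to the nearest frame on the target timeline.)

Source frame index: (0×3600 + 15×60 + 38) × 50 + 45 = 46945.
Real time: 46945 / (50) = 9389/10 s.
Target frame: (9389/10) × (24) = 112668/5 ≈ 22533.600 → 22534.

frame 22534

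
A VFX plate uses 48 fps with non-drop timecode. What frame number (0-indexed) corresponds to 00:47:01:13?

Total seconds to the label: (0 × 3600 + 47 × 60 + 1) = 2821.
Frame index = 2821 × 48 + 13 = 135421.

frame 135421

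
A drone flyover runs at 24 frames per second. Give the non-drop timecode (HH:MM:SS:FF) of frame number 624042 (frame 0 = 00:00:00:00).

07:13:21:18

624042 ÷ 24 = 26001 full seconds, remainder 18 frames.
26001 s = 7 h 13 min 21 s.
Timecode: 07:13:21:18.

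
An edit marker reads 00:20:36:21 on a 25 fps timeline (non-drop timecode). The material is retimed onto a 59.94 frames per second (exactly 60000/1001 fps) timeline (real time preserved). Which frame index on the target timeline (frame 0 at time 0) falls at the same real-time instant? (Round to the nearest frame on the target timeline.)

Source frame index: (0×3600 + 20×60 + 36) × 25 + 21 = 30921.
Real time: 30921 / (25) = 30921/25 s.
Target frame: (30921/25) × (60000/1001) = 6746400/91 ≈ 74136.264 → 74136.

frame 74136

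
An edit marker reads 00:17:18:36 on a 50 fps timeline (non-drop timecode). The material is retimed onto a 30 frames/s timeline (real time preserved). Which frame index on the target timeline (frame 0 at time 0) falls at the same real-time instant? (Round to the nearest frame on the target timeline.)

Source frame index: (0×3600 + 17×60 + 18) × 50 + 36 = 51936.
Real time: 51936 / (50) = 25968/25 s.
Target frame: (25968/25) × (30) = 155808/5 ≈ 31161.600 → 31162.

frame 31162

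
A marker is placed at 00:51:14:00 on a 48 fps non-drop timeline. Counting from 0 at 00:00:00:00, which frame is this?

Total seconds to the label: (0 × 3600 + 51 × 60 + 14) = 3074.
Frame index = 3074 × 48 + 0 = 147552.

147552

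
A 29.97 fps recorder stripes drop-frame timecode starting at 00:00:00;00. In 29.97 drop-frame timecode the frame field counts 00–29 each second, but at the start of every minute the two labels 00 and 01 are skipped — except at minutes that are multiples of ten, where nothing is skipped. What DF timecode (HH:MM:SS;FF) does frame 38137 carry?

00:21:12;15

Each 10-minute DF block holds 10 × 60 × 30 − 9 × 2 = 17982 frames. 38137 ÷ 17982 → 2 full blocks, remainder 2173.
Within the partial block the first minute is 1800 frames and each further minute 1798, so 1 further minute boundary passed. Total skipped labels = 18 × 2 + 2 × 1 = 38.
Non-drop label index = 38137 + 38 = 38175; at 30 labels/s that is 00:21:12:15, i.e. DF 00:21:12;15.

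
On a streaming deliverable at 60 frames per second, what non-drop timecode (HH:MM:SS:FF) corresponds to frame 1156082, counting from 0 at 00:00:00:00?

1156082 ÷ 60 = 19268 full seconds, remainder 2 frames.
19268 s = 5 h 21 min 8 s.
Timecode: 05:21:08:02.

05:21:08:02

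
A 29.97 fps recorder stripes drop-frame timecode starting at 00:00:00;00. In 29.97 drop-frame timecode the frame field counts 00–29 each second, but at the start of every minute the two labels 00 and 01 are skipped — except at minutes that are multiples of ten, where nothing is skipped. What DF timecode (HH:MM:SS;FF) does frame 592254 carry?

Each 10-minute DF block holds 10 × 60 × 30 − 9 × 2 = 17982 frames. 592254 ÷ 17982 → 32 full blocks, remainder 16830.
Within the partial block the first minute is 1800 frames and each further minute 1798, so 9 further minute boundaries passed. Total skipped labels = 18 × 32 + 2 × 9 = 594.
Non-drop label index = 592254 + 594 = 592848; at 30 labels/s that is 05:29:21:18, i.e. DF 05:29:21;18.

05:29:21;18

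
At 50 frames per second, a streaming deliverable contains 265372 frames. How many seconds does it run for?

Running time = 265372 / (50) = 5307.44 s.

5307.44 seconds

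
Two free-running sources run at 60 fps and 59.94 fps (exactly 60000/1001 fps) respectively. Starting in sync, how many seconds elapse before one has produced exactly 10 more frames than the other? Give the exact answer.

The gap grows by |60000/1001 − 60| = 60/1001 frames per second.
Time for a 10-frame gap: 10 ÷ (60/1001) = 1001/6 s.

1001/6 seconds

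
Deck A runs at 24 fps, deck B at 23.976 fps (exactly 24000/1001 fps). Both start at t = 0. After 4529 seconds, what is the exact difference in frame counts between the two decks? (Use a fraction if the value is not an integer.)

15528/143 frames

A emits 24 × 4529 = 108696 frames; B emits 24000/1001 × 4529 = 15528000/143.
Difference = 15528/143 frames (≈ 108.5874); B is behind A.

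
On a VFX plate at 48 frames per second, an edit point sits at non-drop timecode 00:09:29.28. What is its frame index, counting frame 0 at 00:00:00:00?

frame 27340

Total seconds to the label: (0 × 3600 + 9 × 60 + 29) = 569.
Frame index = 569 × 48 + 28 = 27340.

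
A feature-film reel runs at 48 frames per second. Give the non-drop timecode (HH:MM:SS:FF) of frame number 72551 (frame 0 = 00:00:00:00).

00:25:11:23

72551 ÷ 48 = 1511 full seconds, remainder 23 frames.
1511 s = 0 h 25 min 11 s.
Timecode: 00:25:11:23.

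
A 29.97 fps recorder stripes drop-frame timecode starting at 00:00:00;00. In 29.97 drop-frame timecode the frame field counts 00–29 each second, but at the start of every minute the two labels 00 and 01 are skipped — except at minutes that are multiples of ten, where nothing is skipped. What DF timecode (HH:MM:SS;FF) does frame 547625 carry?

05:04:32;13

Each 10-minute DF block holds 10 × 60 × 30 − 9 × 2 = 17982 frames. 547625 ÷ 17982 → 30 full blocks, remainder 8165.
Within the partial block the first minute is 1800 frames and each further minute 1798, so 4 further minute boundaries passed. Total skipped labels = 18 × 30 + 2 × 4 = 548.
Non-drop label index = 547625 + 548 = 548173; at 30 labels/s that is 05:04:32:13, i.e. DF 05:04:32;13.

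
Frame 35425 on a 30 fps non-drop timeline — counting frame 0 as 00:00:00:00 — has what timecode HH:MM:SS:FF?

00:19:40:25

35425 ÷ 30 = 1180 full seconds, remainder 25 frames.
1180 s = 0 h 19 min 40 s.
Timecode: 00:19:40:25.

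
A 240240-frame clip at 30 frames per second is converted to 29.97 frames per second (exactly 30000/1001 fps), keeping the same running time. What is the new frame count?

Target frames = source frames × (target rate / source rate) = 240240 × (30000/1001)/(30) = 240240 × 1000/1001 = 240000.

240000 frames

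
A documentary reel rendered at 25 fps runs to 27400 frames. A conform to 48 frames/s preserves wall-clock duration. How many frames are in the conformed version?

Target frames = source frames × (target rate / source rate) = 27400 × (48)/(25) = 27400 × 48/25 = 52608.

52608 frames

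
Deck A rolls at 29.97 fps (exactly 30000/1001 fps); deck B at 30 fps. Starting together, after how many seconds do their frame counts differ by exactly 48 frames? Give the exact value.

1601.6 seconds

The gap grows by |30 − 30000/1001| = 30/1001 frames per second.
Time for a 48-frame gap: 48 ÷ (30/1001) = 1601.6 s.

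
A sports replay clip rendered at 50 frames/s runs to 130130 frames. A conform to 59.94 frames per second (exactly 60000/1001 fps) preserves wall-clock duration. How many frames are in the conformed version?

Target frames = source frames × (target rate / source rate) = 130130 × (60000/1001)/(50) = 130130 × 1200/1001 = 156000.

156000 frames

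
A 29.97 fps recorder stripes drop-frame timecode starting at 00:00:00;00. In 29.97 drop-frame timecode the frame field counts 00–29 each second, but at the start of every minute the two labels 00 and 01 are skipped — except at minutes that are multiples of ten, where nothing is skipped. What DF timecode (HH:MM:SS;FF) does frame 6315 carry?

Ten DF minutes hold 17982 frames, so frame 6315 lies in block 0 (frames 0–17981) with 6315 frames into that block.
The block's first minute is 1800 frames and the rest 1798 each; 6315 frames reaches minute 3, so 0 × 18 + 3 × 2 = 6 labels have been skipped so far.
Adding those back, label number 6315 + 6 = 6321 at 30 labels/s is 210 s + 21 f = 0 h 3 min 30 s frame 21, i.e. 00:03:30;21.

00:03:30;21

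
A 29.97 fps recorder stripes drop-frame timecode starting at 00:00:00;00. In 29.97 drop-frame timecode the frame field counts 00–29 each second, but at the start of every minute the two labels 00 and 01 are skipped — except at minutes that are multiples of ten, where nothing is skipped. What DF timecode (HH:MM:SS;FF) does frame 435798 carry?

04:02:21;04

Ten DF minutes hold 17982 frames, so frame 435798 lies in block 24 (frames 431568–449549) with 4230 frames into that block.
The block's first minute is 1800 frames and the rest 1798 each; 4230 frames reaches minute 2, so 24 × 18 + 2 × 2 = 436 labels have been skipped so far.
Adding those back, label number 435798 + 436 = 436234 at 30 labels/s is 14541 s + 4 f = 4 h 2 min 21 s frame 4, i.e. 04:02:21;04.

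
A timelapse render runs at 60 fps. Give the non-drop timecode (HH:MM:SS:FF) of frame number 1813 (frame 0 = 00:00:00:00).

00:00:30:13

1813 ÷ 60 = 30 full seconds, remainder 13 frames.
30 s = 0 h 0 min 30 s.
Timecode: 00:00:30:13.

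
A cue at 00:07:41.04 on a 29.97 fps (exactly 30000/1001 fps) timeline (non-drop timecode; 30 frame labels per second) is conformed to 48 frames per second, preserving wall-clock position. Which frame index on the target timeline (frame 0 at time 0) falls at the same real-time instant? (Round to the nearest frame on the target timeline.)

frame 22157

Source frame index: (0×3600 + 7×60 + 41) × 30 + 4 = 13834.
Real time: 13834 / (30000/1001) = 6923917/15000 s.
Target frame: (6923917/15000) × (48) = 13847834/625 ≈ 22156.534 → 22157.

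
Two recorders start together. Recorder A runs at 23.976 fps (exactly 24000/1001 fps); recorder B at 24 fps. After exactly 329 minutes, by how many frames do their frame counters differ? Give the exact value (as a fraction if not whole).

329 min = 19740 s.
A emits 24000/1001 × 19740 = 67680000/143 frames; B emits 24 × 19740 = 473760.
Difference = 67680/143 frames (≈ 473.2867); B is ahead of A.

67680/143 frames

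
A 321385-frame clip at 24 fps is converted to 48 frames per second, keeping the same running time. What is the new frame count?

Target frames = source frames × (target rate / source rate) = 321385 × (48)/(24) = 321385 × 2 = 642770.

642770 frames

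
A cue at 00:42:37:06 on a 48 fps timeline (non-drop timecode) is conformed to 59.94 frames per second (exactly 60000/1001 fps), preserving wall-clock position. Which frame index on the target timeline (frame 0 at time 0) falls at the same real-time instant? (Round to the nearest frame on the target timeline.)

Source frame index: (0×3600 + 42×60 + 37) × 48 + 6 = 122742.
Real time: 122742 / (48) = 20457/8 s.
Target frame: (20457/8) × (60000/1001) = 153427500/1001 ≈ 153274.226 → 153274.

frame 153274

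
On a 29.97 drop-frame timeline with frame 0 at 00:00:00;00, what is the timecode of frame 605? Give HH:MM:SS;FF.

00:00:20;05

Ten DF minutes hold 17982 frames, so frame 605 lies in block 0 (frames 0–17981) with 605 frames into that block.
The block's first minute is 1800 frames and the rest 1798 each; 605 frames reaches minute 0, so 0 × 18 + 0 × 2 = 0 labels have been skipped so far.
Adding those back, label number 605 + 0 = 605 at 30 labels/s is 20 s + 5 f = 0 h 0 min 20 s frame 5, i.e. 00:00:20;05.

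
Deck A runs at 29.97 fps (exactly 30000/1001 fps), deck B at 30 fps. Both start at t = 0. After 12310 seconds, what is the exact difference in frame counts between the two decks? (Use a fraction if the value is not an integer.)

A emits 30000/1001 × 12310 = 369300000/1001 frames; B emits 30 × 12310 = 369300.
Difference = 369300/1001 frames (≈ 368.9311); B is ahead of A.

369300/1001 frames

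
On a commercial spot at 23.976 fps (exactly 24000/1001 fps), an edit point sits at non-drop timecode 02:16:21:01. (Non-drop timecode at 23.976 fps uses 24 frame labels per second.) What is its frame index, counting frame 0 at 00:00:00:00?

frame 196345

Total seconds to the label: (2 × 3600 + 16 × 60 + 21) = 8181.
Frame index = 8181 × 24 + 1 = 196345.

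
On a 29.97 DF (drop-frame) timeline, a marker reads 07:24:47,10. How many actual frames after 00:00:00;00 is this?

Complete 10-minute blocks: 44, each 17982 frames → 791208.
Remaining 4 whole minutes in the current block: 1800 + 3 × 1798 = 7194 frames.
Within the current minute: 47 × 30 + 10 − 2 = 1418 (labels ;00/;01 skipped at this minute). Total = 791208 + 7194 + 1418 = 799820.

799820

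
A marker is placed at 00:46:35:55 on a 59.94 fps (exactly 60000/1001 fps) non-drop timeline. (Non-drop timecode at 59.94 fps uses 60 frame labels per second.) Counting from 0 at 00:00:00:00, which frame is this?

frame 167755

Total seconds to the label: (0 × 3600 + 46 × 60 + 35) = 2795.
Frame index = 2795 × 60 + 55 = 167755.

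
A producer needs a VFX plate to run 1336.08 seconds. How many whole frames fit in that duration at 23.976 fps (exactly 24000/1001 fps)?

32033 frames

Frames = 1336.08 × 24000/1001 = 32065920/1001 ≈ 32033.8861.
Complete frames: 32033.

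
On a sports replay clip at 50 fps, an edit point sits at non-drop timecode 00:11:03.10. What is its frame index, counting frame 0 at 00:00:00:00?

Total seconds to the label: (0 × 3600 + 11 × 60 + 3) = 663.
Frame index = 663 × 50 + 10 = 33160.

frame 33160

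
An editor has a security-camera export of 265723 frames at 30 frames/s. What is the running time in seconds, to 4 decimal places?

8857.4333 seconds

Running time = 265723 × 1/30 = 265723/30 s ≈ 8857.4333 s.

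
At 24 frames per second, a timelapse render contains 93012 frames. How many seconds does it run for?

Running time = 93012 / (24) = 3875.5 s.

3875.5 seconds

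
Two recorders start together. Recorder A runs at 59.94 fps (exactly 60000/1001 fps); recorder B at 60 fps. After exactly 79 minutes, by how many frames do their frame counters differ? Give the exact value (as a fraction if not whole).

284400/1001 frames

79 min = 4740 s.
A emits 60000/1001 × 4740 = 284400000/1001 frames; B emits 60 × 4740 = 284400.
Difference = 284400/1001 frames (≈ 284.1159); B is ahead of A.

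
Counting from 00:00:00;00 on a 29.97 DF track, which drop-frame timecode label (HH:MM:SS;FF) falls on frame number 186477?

Ten DF minutes hold 17982 frames, so frame 186477 lies in block 10 (frames 179820–197801) with 6657 frames into that block.
The block's first minute is 1800 frames and the rest 1798 each; 6657 frames reaches minute 3, so 10 × 18 + 3 × 2 = 186 labels have been skipped so far.
Adding those back, label number 186477 + 186 = 186663 at 30 labels/s is 6222 s + 3 f = 1 h 43 min 42 s frame 3, i.e. 01:43:42;03.

01:43:42;03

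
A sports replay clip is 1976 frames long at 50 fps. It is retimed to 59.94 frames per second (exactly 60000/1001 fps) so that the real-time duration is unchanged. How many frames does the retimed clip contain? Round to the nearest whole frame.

Frames at target rate = 1976 × (60000/1001) / (50) = 182400/77 ≈ 2368.831.
Nearest whole frame: 2369.

2369 frames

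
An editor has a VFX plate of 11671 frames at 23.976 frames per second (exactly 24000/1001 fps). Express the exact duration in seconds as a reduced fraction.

11682671/24000 seconds

Running time = 11671 ÷ (24000/1001) = 11671 × 1001/24000 = 11682671/24000 s.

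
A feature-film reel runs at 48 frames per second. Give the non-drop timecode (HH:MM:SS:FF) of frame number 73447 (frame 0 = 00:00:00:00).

73447 ÷ 48 = 1530 full seconds, remainder 7 frames.
1530 s = 0 h 25 min 30 s.
Timecode: 00:25:30:07.

00:25:30:07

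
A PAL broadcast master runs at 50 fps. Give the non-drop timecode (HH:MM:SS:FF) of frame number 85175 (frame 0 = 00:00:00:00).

00:28:23:25

85175 ÷ 50 = 1703 full seconds, remainder 25 frames.
1703 s = 0 h 28 min 23 s.
Timecode: 00:28:23:25.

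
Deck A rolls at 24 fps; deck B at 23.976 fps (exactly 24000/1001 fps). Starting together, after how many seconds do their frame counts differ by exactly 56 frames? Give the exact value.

7007/3 seconds

The gap grows by |24000/1001 − 24| = 24/1001 frames per second.
Time for a 56-frame gap: 56 ÷ (24/1001) = 7007/3 s.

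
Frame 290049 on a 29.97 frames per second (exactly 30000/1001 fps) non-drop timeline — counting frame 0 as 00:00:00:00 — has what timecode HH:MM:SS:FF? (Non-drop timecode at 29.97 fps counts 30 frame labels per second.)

290049 ÷ 30 = 9668 full seconds, remainder 9 frames.
9668 s = 2 h 41 min 8 s.
Timecode: 02:41:08:09.

02:41:08:09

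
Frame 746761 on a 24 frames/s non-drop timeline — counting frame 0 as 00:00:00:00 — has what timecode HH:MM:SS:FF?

746761 ÷ 24 = 31115 full seconds, remainder 1 frame.
31115 s = 8 h 38 min 35 s.
Timecode: 08:38:35:01.

08:38:35:01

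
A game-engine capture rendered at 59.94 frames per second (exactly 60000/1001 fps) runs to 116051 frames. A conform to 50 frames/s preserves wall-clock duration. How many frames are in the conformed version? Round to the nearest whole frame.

96806 frames

Frames at target rate = 116051 × (50) / (60000/1001) = 116167051/1200 ≈ 96805.876.
Nearest whole frame: 96806.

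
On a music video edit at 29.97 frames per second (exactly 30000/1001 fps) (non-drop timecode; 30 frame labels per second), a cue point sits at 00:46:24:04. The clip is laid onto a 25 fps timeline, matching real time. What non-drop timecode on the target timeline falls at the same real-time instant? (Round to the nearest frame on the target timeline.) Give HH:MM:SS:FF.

Source frame index: (0×3600 + 46×60 + 24) × 30 + 4 = 83524.
Real time: 83524 / (30000/1001) = 20901881/7500 s.
Target frame: (20901881/7500) × (25) = 20901881/300 ≈ 69672.937 → 69673.
At 25 labels/s: frame 69673 → 00:46:26:23.

00:46:26:23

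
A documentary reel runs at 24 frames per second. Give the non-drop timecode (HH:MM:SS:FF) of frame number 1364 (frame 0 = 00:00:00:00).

00:00:56:20

1364 ÷ 24 = 56 full seconds, remainder 20 frames.
56 s = 0 h 0 min 56 s.
Timecode: 00:00:56:20.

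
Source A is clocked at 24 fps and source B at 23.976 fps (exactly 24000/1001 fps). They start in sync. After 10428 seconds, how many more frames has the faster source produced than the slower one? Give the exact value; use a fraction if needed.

A emits 24 × 10428 = 250272 frames; B emits 24000/1001 × 10428 = 22752000/91.
Difference = 22752/91 frames (≈ 250.0220); B is behind A.

22752/91 frames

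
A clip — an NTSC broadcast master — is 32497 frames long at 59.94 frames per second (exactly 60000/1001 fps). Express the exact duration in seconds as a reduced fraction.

32529497/60000 seconds

Running time = 32497 ÷ (60000/1001) = 32497 × 1001/60000 = 32529497/60000 s.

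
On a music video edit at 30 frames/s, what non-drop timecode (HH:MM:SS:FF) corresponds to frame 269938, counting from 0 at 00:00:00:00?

269938 ÷ 30 = 8997 full seconds, remainder 28 frames.
8997 s = 2 h 29 min 57 s.
Timecode: 02:29:57:28.

02:29:57:28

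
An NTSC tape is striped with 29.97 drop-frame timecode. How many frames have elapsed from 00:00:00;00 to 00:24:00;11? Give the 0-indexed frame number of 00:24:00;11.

As if non-drop at 30 labels/s: (0 × 3600 + 24 × 60 + 0) × 30 + 11 = 43211.
Minute boundaries passed: 24; those not divisible by 10: 24 − 2 = 22; dropped labels = 2 × 22 = 44.
Actual frame index = 43211 − 44 = 43167.

43167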